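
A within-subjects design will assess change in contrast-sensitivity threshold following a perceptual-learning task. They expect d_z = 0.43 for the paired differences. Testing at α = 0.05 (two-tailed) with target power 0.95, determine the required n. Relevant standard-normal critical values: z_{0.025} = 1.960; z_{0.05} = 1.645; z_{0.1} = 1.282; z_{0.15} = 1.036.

n = 71 pairs

For a paired (one-sample on differences) test: n = ((z_{α/2} + z_β) / d)².
z_{α/2} + z_β = 1.960 + 1.645 = 3.605.
n = (3.605 / 0.43)² = 8.384² = 70.29.
Round up.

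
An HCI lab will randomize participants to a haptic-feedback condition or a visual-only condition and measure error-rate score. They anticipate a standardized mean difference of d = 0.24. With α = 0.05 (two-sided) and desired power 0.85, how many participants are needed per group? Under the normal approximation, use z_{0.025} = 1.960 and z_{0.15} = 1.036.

For two independent groups with equal n: n = 2·((z_{α/2} + z_β) / d)².
z_{α/2} + z_β = 1.960 + 1.036 = 2.996.
n = 2 × (2.996 / 0.24)² = 2 × 12.483² = 2 × 155.83 = 311.7.
Round up to the next whole participant.

n = 312 per group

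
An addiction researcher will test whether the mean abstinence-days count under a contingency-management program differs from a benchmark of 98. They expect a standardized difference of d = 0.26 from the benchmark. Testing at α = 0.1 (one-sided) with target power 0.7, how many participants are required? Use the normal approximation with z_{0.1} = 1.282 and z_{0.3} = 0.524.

For a one-sample test: n = ((z_{α} + z_β) / d)².
z_{α} + z_β = 1.282 + 0.524 = 1.806.
n = (1.806 / 0.26)² = 6.946² = 48.25.
Round up.

n = 49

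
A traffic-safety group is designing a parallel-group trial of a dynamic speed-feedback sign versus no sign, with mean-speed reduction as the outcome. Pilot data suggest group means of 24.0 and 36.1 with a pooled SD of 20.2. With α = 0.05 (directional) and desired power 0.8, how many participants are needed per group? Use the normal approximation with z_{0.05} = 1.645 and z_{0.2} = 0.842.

Cohen's d = |M₁ − M₂| / SD_pooled = |24.0 − 36.1| / 20.2 = 12.1 / 20.2 = 0.599.
For two independent groups with equal n: n = 2·((z_{α} + z_β) / d)².
z_{α} + z_β = 1.645 + 0.842 = 2.487.
n = 2 × (2.487 / 0.599)² = 2 × 4.152² = 2 × 17.24 = 34.5.
Round up to the next whole participant.

n = 35 per group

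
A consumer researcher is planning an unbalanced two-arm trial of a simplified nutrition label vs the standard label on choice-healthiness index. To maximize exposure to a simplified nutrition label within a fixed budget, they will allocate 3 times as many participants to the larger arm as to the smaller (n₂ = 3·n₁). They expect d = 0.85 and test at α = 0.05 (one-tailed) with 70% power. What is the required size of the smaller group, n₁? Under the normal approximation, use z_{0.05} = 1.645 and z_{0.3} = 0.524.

With allocation ratio k = n₂/n₁ = 3, Var(x̄₁−x̄₂) = σ²(1/n₁ + 1/(k·n₁)) = σ²·(k+1)/(k·n₁).
So n₁ = (1 + 1/k)·((z_{α} + z_β)/d)² = 1.333 × (2.169/0.85)².
n₁ = 1.333 × 6.51 = 8.7.
Round up: n₁ = 9, giving n₂ = 3 × 9 = 27.

n₁ = 9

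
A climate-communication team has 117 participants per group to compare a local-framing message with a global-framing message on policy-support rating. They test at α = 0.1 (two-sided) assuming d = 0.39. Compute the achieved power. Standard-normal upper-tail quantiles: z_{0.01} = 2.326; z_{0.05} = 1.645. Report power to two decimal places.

For two equal groups, power = Φ(d·√(n/2) − z_{α/2}).
d·√(n/2) = 0.39 × √(117/2) = 0.39 × 7.649 = 2.983.
z_β = 2.983 − 1.645 = 1.338.
Power = Φ(1.338) = 0.910.

power ≈ 0.91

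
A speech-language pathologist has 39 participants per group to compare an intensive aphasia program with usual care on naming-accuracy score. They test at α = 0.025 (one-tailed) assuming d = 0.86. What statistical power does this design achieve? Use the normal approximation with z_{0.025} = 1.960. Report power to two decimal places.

power ≈ 0.97

For two equal groups, power = Φ(d·√(n/2) − z_{α}).
d·√(n/2) = 0.86 × √(39/2) = 0.86 × 4.416 = 3.798.
z_β = 3.798 − 1.960 = 1.838.
Power = Φ(1.838) = 0.967.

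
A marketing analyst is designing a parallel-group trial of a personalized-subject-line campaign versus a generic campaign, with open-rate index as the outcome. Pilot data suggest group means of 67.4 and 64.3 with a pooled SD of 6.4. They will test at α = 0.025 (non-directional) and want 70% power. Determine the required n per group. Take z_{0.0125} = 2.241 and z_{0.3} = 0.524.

n = 66 per group

Cohen's d = |M₁ − M₂| / SD_pooled = |67.4 − 64.3| / 6.4 = 3.1 / 6.4 = 0.484.
For two independent groups with equal n: n = 2·((z_{α/2} + z_β) / d)².
z_{α/2} + z_β = 2.241 + 0.524 = 2.765.
n = 2 × (2.765 / 0.484)² = 2 × 5.713² = 2 × 32.64 = 65.3.
Round up to the next whole participant.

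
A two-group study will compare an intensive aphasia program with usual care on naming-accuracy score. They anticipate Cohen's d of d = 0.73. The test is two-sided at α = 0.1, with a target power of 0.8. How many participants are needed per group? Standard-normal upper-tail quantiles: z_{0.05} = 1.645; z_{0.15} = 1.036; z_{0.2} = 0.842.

For two independent groups with equal n: n = 2·((z_{α/2} + z_β) / d)².
z_{α/2} + z_β = 1.645 + 0.842 = 2.487.
n = 2 × (2.487 / 0.73)² = 2 × 3.407² = 2 × 11.61 = 23.2.
Round up to the next whole participant.

n = 24 per group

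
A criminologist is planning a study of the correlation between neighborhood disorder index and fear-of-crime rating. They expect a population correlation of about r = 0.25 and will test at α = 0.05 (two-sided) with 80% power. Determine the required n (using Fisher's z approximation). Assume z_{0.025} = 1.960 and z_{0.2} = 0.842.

n = 124

Fisher's z: C = ½·ln((1+r)/(1−r)) = ½·ln(1.6667) = 0.2554.
n = ((z_{α/2} + z_β)/C)² + 3.
(1.960 + 0.842) / 0.2554 = 2.802 / 0.2554 = 10.971.
n = 10.971² + 3 = 120.36 + 3 = 123.4.
Round up.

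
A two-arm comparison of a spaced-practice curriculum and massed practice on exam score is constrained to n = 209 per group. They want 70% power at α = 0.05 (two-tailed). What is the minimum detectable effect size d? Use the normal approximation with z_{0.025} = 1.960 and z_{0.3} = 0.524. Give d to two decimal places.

d_min ≈ 0.24

For two independent groups of n = 209 each: d_min = (z_{α/2} + z_β)·√(2/n).
z-sum = 1.960 + 0.524 = 2.484.
d_min = 2.484 × √(2/209) = 2.484 × 0.0978 = 0.243.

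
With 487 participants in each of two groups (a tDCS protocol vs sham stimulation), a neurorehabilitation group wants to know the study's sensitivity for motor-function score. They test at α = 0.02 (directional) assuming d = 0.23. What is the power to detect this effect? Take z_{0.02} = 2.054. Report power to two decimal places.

power ≈ 0.94

For two equal groups, power = Φ(d·√(n/2) − z_{α}).
d·√(n/2) = 0.23 × √(487/2) = 0.23 × 15.604 = 3.589.
z_β = 3.589 − 2.054 = 1.535.
Power = Φ(1.535) = 0.938.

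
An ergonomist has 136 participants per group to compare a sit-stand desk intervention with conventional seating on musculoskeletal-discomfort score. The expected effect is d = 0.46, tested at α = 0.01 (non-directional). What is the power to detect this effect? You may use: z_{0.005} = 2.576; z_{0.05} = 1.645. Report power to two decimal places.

power ≈ 0.89

For two equal groups, power = Φ(d·√(n/2) − z_{α/2}).
d·√(n/2) = 0.46 × √(136/2) = 0.46 × 8.246 = 3.793.
z_β = 3.793 − 2.576 = 1.217.
Power = Φ(1.217) = 0.888.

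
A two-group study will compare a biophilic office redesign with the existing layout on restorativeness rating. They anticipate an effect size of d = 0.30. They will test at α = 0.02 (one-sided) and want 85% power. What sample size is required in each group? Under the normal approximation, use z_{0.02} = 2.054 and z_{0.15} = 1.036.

n = 213 per group

For two independent groups with equal n: n = 2·((z_{α} + z_β) / d)².
z_{α} + z_β = 2.054 + 1.036 = 3.090.
n = 2 × (3.090 / 0.30)² = 2 × 10.300² = 2 × 106.09 = 212.2.
Round up to the next whole participant.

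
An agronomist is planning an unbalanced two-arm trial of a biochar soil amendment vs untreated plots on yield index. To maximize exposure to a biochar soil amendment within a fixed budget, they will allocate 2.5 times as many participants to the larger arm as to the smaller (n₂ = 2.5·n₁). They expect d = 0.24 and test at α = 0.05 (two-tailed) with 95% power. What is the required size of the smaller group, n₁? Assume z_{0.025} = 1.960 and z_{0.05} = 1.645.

n₁ = 316

With allocation ratio k = n₂/n₁ = 2.5, Var(x̄₁−x̄₂) = σ²(1/n₁ + 1/(k·n₁)) = σ²·(k+1)/(k·n₁).
So n₁ = (1 + 1/k)·((z_{α/2} + z_β)/d)² = 1.400 × (3.605/0.24)².
n₁ = 1.400 × 225.63 = 315.9.
Round up: n₁ = 316, giving n₂ = 2.5 × 316 = 790.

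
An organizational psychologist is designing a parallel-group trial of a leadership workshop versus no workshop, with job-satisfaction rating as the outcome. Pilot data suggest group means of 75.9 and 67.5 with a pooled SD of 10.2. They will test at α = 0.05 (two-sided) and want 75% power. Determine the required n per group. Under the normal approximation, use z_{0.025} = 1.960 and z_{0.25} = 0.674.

n = 21 per group

Cohen's d = |M₁ − M₂| / SD_pooled = |75.9 − 67.5| / 10.2 = 8.4 / 10.2 = 0.824.
For two independent groups with equal n: n = 2·((z_{α/2} + z_β) / d)².
z_{α/2} + z_β = 1.960 + 0.674 = 2.634.
n = 2 × (2.634 / 0.824)² = 2 × 3.197² = 2 × 10.22 = 20.4.
Round up to the next whole participant.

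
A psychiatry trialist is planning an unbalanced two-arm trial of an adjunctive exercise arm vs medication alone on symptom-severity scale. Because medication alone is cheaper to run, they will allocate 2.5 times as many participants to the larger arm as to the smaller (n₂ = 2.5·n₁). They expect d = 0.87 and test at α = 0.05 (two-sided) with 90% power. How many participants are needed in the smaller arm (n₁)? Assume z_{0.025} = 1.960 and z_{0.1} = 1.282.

With allocation ratio k = n₂/n₁ = 2.5, Var(x̄₁−x̄₂) = σ²(1/n₁ + 1/(k·n₁)) = σ²·(k+1)/(k·n₁).
So n₁ = (1 + 1/k)·((z_{α/2} + z_β)/d)² = 1.400 × (3.242/0.87)².
n₁ = 1.400 × 13.89 = 19.4.
Round up: n₁ = 20, giving n₂ = 2.5 × 20 = 50.

n₁ = 20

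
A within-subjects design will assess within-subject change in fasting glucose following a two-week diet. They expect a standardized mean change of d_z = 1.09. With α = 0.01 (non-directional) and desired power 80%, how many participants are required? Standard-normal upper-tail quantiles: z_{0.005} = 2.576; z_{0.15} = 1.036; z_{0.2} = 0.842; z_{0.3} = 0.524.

For a paired (one-sample on differences) test: n = ((z_{α/2} + z_β) / d)².
z_{α/2} + z_β = 2.576 + 0.842 = 3.418.
n = (3.418 / 1.09)² = 3.136² = 9.83.
Round up.

n = 10 pairs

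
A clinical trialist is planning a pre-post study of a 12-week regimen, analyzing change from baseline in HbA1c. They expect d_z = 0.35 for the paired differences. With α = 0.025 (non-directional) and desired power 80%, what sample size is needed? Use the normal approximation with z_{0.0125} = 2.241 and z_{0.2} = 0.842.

n = 78 pairs

For a paired (one-sample on differences) test: n = ((z_{α/2} + z_β) / d)².
z_{α/2} + z_β = 2.241 + 0.842 = 3.083.
n = (3.083 / 0.35)² = 8.809² = 77.59.
Round up.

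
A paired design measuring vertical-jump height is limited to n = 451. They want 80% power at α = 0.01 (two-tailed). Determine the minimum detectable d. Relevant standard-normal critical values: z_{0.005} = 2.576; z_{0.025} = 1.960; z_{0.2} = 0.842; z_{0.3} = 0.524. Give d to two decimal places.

d_min ≈ 0.16

For a single sample (or paired design) of n = 451: d_min = (z_{α/2} + z_β)/√n.
z-sum = 2.576 + 0.842 = 3.418.
d_min = 3.418 / √451 = 3.418 / 21.237 = 0.161.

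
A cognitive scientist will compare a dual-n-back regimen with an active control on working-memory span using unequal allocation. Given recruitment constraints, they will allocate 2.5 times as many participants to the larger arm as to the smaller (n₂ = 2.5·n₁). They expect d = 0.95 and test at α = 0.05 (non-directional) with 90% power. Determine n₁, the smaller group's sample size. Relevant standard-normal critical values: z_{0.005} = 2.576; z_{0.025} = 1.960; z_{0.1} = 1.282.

With allocation ratio k = n₂/n₁ = 2.5, Var(x̄₁−x̄₂) = σ²(1/n₁ + 1/(k·n₁)) = σ²·(k+1)/(k·n₁).
So n₁ = (1 + 1/k)·((z_{α/2} + z_β)/d)² = 1.400 × (3.242/0.95)².
n₁ = 1.400 × 11.65 = 16.3.
Round up: n₁ = 17, giving n₂ = ⌈2.5 × 17⌉ = ⌈42.5⌉ = 43.

n₁ = 17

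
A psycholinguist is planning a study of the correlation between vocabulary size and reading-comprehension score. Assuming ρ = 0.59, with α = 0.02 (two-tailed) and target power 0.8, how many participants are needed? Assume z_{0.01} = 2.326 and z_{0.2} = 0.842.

Fisher's z: C = ½·ln((1+r)/(1−r)) = ½·ln(3.8780) = 0.6777.
n = ((z_{α/2} + z_β)/C)² + 3.
(2.326 + 0.842) / 0.6777 = 3.168 / 0.6777 = 4.675.
n = 4.675² + 3 = 21.85 + 3 = 24.9.
Round up.

n = 25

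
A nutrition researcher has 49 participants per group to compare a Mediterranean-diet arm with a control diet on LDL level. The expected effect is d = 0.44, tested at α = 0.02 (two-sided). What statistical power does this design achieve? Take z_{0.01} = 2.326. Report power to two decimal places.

For two equal groups, power = Φ(d·√(n/2) − z_{α/2}).
d·√(n/2) = 0.44 × √(49/2) = 0.44 × 4.950 = 2.178.
z_β = 2.178 − 2.326 = -0.148.
Power = Φ(-0.148) = 0.441.

power ≈ 0.44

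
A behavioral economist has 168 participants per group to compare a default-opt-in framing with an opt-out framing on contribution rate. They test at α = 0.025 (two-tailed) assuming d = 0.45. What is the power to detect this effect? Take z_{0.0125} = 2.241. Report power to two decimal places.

power ≈ 0.97

For two equal groups, power = Φ(d·√(n/2) − z_{α/2}).
d·√(n/2) = 0.45 × √(168/2) = 0.45 × 9.165 = 4.124.
z_β = 4.124 − 2.241 = 1.883.
Power = Φ(1.883) = 0.970.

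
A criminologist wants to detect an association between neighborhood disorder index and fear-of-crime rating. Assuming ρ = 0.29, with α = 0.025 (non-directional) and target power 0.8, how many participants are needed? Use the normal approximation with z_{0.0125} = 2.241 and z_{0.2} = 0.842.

n = 110

Fisher's z: C = ½·ln((1+r)/(1−r)) = ½·ln(1.8169) = 0.2986.
n = ((z_{α/2} + z_β)/C)² + 3.
(2.241 + 0.842) / 0.2986 = 3.083 / 0.2986 = 10.325.
n = 10.325² + 3 = 106.60 + 3 = 109.6.
Round up.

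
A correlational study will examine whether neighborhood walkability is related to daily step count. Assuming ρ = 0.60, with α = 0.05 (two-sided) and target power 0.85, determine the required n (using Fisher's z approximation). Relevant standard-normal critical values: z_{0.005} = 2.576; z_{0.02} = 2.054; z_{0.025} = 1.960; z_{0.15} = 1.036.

n = 22

Fisher's z: C = ½·ln((1+r)/(1−r)) = ½·ln(4.0000) = 0.6931.
n = ((z_{α/2} + z_β)/C)² + 3.
(1.960 + 1.036) / 0.6931 = 2.996 / 0.6931 = 4.323.
n = 4.323² + 3 = 18.68 + 3 = 21.7.
Round up.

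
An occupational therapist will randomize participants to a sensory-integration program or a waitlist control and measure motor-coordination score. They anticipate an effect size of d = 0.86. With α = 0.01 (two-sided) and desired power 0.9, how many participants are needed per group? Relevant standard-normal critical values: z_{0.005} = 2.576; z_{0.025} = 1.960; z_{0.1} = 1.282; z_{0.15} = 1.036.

n = 41 per group

For two independent groups with equal n: n = 2·((z_{α/2} + z_β) / d)².
z_{α/2} + z_β = 2.576 + 1.282 = 3.858.
n = 2 × (3.858 / 0.86)² = 2 × 4.486² = 2 × 20.12 = 40.2.
Round up to the next whole participant.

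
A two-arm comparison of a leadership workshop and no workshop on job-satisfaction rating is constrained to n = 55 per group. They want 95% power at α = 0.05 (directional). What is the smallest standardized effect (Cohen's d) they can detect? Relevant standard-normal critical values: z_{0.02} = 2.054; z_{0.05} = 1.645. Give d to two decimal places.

d_min ≈ 0.63

For two independent groups of n = 55 each: d_min = (z_{α} + z_β)·√(2/n).
z-sum = 1.645 + 1.645 = 3.290.
d_min = 3.290 × √(2/55) = 3.290 × 0.1907 = 0.627.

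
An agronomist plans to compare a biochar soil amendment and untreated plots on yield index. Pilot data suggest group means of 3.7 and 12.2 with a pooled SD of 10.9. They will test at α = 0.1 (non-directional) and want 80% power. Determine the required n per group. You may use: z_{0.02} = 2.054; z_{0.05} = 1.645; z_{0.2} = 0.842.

n = 21 per group

Cohen's d = |M₁ − M₂| / SD_pooled = |3.7 − 12.2| / 10.9 = 8.5 / 10.9 = 0.780.
For two independent groups with equal n: n = 2·((z_{α/2} + z_β) / d)².
z_{α/2} + z_β = 1.645 + 0.842 = 2.487.
n = 2 × (2.487 / 0.780)² = 2 × 3.188² = 2 × 10.17 = 20.3.
Round up to the next whole participant.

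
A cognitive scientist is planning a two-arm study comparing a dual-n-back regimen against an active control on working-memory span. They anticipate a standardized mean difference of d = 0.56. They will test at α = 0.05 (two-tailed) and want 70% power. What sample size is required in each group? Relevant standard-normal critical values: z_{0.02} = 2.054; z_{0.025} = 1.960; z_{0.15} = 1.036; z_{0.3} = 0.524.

n = 40 per group

For two independent groups with equal n: n = 2·((z_{α/2} + z_β) / d)².
z_{α/2} + z_β = 1.960 + 0.524 = 2.484.
n = 2 × (2.484 / 0.56)² = 2 × 4.436² = 2 × 19.68 = 39.4.
Round up to the next whole participant.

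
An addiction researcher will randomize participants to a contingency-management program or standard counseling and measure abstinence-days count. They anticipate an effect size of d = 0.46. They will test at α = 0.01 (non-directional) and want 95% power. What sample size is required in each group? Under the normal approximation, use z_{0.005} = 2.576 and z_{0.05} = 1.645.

For two independent groups with equal n: n = 2·((z_{α/2} + z_β) / d)².
z_{α/2} + z_β = 2.576 + 1.645 = 4.221.
n = 2 × (4.221 / 0.46)² = 2 × 9.176² = 2 × 84.20 = 168.4.
Round up to the next whole participant.

n = 169 per group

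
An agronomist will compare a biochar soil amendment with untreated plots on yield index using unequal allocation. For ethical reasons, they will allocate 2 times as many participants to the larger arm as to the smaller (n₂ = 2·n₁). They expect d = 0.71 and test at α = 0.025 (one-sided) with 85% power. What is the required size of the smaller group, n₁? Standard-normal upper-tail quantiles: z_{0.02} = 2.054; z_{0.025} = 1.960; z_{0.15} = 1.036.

With allocation ratio k = n₂/n₁ = 2, Var(x̄₁−x̄₂) = σ²(1/n₁ + 1/(k·n₁)) = σ²·(k+1)/(k·n₁).
So n₁ = (1 + 1/k)·((z_{α} + z_β)/d)² = 1.500 × (2.996/0.71)².
n₁ = 1.500 × 17.81 = 26.7.
Round up: n₁ = 27, giving n₂ = 2 × 27 = 54.

n₁ = 27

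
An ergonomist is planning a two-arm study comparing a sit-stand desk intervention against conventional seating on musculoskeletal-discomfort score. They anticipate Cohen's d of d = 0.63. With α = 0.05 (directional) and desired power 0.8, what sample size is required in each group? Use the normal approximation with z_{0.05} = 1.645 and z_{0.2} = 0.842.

For two independent groups with equal n: n = 2·((z_{α} + z_β) / d)².
z_{α} + z_β = 1.645 + 0.842 = 2.487.
n = 2 × (2.487 / 0.63)² = 2 × 3.948² = 2 × 15.58 = 31.2.
Round up to the next whole participant.

n = 32 per group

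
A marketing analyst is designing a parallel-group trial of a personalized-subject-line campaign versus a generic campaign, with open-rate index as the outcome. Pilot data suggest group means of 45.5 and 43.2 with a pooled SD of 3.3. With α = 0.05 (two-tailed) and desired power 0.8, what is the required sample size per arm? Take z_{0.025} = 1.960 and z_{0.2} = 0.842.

Cohen's d = |M₁ − M₂| / SD_pooled = |45.5 − 43.2| / 3.3 = 2.3 / 3.3 = 0.697.
For two independent groups with equal n: n = 2·((z_{α/2} + z_β) / d)².
z_{α/2} + z_β = 1.960 + 0.842 = 2.802.
n = 2 × (2.802 / 0.697)² = 2 × 4.020² = 2 × 16.16 = 32.3.
Round up to the next whole participant.

n = 33 per group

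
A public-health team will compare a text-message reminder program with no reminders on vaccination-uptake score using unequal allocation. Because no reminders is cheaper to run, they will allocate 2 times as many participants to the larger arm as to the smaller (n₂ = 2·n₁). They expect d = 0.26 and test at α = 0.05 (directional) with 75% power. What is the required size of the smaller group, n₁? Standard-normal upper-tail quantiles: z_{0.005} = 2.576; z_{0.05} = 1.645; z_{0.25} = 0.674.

With allocation ratio k = n₂/n₁ = 2, Var(x̄₁−x̄₂) = σ²(1/n₁ + 1/(k·n₁)) = σ²·(k+1)/(k·n₁).
So n₁ = (1 + 1/k)·((z_{α} + z_β)/d)² = 1.500 × (2.319/0.26)².
n₁ = 1.500 × 79.55 = 119.3.
Round up: n₁ = 120, giving n₂ = 2 × 120 = 240.

n₁ = 120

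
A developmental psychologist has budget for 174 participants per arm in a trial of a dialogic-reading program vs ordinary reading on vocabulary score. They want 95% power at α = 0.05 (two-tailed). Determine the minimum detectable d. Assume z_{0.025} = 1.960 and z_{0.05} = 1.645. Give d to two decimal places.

d_min ≈ 0.39

For two independent groups of n = 174 each: d_min = (z_{α/2} + z_β)·√(2/n).
z-sum = 1.960 + 1.645 = 3.605.
d_min = 3.605 × √(2/174) = 3.605 × 0.1072 = 0.386.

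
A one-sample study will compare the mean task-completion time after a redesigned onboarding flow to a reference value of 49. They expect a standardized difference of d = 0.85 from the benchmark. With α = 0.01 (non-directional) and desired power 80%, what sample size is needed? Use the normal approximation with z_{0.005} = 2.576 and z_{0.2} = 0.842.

For a one-sample test: n = ((z_{α/2} + z_β) / d)².
z_{α/2} + z_β = 2.576 + 0.842 = 3.418.
n = (3.418 / 0.85)² = 4.021² = 16.17.
Round up.

n = 17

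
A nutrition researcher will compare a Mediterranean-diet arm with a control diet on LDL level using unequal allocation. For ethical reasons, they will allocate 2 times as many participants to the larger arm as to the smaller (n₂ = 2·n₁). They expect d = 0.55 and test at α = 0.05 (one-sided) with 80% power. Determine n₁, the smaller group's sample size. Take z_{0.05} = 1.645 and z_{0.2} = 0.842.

n₁ = 31

With allocation ratio k = n₂/n₁ = 2, Var(x̄₁−x̄₂) = σ²(1/n₁ + 1/(k·n₁)) = σ²·(k+1)/(k·n₁).
So n₁ = (1 + 1/k)·((z_{α} + z_β)/d)² = 1.500 × (2.487/0.55)².
n₁ = 1.500 × 20.45 = 30.7.
Round up: n₁ = 31, giving n₂ = 2 × 31 = 62.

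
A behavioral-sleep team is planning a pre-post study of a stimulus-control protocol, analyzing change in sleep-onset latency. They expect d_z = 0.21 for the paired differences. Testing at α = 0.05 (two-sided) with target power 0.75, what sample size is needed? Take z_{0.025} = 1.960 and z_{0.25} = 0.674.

n = 158 pairs

For a paired (one-sample on differences) test: n = ((z_{α/2} + z_β) / d)².
z_{α/2} + z_β = 1.960 + 0.674 = 2.634.
n = (2.634 / 0.21)² = 12.543² = 157.32.
Round up.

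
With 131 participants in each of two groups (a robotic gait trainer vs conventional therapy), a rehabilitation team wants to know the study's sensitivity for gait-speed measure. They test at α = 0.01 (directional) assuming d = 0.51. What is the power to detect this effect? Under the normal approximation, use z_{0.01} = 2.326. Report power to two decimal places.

For two equal groups, power = Φ(d·√(n/2) − z_{α}).
d·√(n/2) = 0.51 × √(131/2) = 0.51 × 8.093 = 4.128.
z_β = 4.128 − 2.326 = 1.802.
Power = Φ(1.802) = 0.964.

power ≈ 0.96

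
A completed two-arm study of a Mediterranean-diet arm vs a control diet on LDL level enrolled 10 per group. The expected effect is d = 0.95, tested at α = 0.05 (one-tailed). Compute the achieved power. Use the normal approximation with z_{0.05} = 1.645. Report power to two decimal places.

For two equal groups, power = Φ(d·√(n/2) − z_{α}).
d·√(n/2) = 0.95 × √(10/2) = 0.95 × 2.236 = 2.124.
z_β = 2.124 − 1.645 = 0.479.
Power = Φ(0.479) = 0.684.

power ≈ 0.68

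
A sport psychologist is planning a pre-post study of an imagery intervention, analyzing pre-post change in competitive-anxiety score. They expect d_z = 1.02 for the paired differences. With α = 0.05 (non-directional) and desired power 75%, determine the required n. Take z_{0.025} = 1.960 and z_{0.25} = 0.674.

n = 7 pairs

For a paired (one-sample on differences) test: n = ((z_{α/2} + z_β) / d)².
z_{α/2} + z_β = 1.960 + 0.674 = 2.634.
n = (2.634 / 1.02)² = 2.582² = 6.67.
Round up.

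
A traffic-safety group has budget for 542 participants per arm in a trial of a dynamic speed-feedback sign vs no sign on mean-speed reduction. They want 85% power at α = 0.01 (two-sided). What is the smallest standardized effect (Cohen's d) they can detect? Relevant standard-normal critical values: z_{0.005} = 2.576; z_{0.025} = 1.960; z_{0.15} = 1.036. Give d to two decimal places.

d_min ≈ 0.22

For two independent groups of n = 542 each: d_min = (z_{α/2} + z_β)·√(2/n).
z-sum = 2.576 + 1.036 = 3.612.
d_min = 3.612 × √(2/542) = 3.612 × 0.0607 = 0.219.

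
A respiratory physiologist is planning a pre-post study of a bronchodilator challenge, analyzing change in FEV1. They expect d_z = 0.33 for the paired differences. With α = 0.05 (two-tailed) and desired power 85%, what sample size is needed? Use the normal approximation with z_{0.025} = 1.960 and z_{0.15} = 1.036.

For a paired (one-sample on differences) test: n = ((z_{α/2} + z_β) / d)².
z_{α/2} + z_β = 1.960 + 1.036 = 2.996.
n = (2.996 / 0.33)² = 9.079² = 82.42.
Round up.

n = 83 pairs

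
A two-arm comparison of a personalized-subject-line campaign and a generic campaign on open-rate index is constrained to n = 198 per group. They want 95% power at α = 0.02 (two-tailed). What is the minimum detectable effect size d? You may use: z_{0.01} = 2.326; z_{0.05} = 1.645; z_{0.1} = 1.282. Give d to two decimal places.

For two independent groups of n = 198 each: d_min = (z_{α/2} + z_β)·√(2/n).
z-sum = 2.326 + 1.645 = 3.971.
d_min = 3.971 × √(2/198) = 3.971 × 0.1005 = 0.399.

d_min ≈ 0.40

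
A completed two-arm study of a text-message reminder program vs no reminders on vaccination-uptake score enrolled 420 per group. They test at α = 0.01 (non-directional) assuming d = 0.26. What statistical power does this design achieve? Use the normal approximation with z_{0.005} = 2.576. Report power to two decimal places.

power ≈ 0.88

For two equal groups, power = Φ(d·√(n/2) − z_{α/2}).
d·√(n/2) = 0.26 × √(420/2) = 0.26 × 14.491 = 3.768.
z_β = 3.768 − 2.576 = 1.192.
Power = Φ(1.192) = 0.883.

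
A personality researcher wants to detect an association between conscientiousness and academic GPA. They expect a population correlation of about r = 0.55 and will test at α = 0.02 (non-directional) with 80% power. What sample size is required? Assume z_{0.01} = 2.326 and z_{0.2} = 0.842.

n = 30

Fisher's z: C = ½·ln((1+r)/(1−r)) = ½·ln(3.4444) = 0.6184.
n = ((z_{α/2} + z_β)/C)² + 3.
(2.326 + 0.842) / 0.6184 = 3.168 / 0.6184 = 5.123.
n = 5.123² + 3 = 26.24 + 3 = 29.2.
Round up.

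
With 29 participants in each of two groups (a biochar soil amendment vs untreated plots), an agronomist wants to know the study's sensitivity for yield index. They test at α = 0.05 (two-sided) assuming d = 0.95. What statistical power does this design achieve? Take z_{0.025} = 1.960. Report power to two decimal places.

power ≈ 0.95

For two equal groups, power = Φ(d·√(n/2) − z_{α/2}).
d·√(n/2) = 0.95 × √(29/2) = 0.95 × 3.808 = 3.617.
z_β = 3.617 − 1.960 = 1.657.
Power = Φ(1.657) = 0.951.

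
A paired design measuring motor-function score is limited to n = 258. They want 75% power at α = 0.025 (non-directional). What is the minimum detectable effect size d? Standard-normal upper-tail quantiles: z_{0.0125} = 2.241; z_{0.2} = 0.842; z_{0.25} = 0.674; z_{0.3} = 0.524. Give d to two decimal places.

d_min ≈ 0.18

For a single sample (or paired design) of n = 258: d_min = (z_{α/2} + z_β)/√n.
z-sum = 2.241 + 0.674 = 2.915.
d_min = 2.915 / √258 = 2.915 / 16.062 = 0.181.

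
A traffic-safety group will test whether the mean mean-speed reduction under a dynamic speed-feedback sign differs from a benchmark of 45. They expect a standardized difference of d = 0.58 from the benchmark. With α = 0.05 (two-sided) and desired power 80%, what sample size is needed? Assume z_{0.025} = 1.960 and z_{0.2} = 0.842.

n = 24

For a one-sample test: n = ((z_{α/2} + z_β) / d)².
z_{α/2} + z_β = 1.960 + 0.842 = 2.802.
n = (2.802 / 0.58)² = 4.831² = 23.34.
Round up.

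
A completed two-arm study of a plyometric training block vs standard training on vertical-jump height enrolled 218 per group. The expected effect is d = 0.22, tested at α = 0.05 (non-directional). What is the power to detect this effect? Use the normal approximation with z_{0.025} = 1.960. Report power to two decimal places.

For two equal groups, power = Φ(d·√(n/2) − z_{α/2}).
d·√(n/2) = 0.22 × √(218/2) = 0.22 × 10.440 = 2.297.
z_β = 2.297 − 1.960 = 0.337.
Power = Φ(0.337) = 0.632.

power ≈ 0.63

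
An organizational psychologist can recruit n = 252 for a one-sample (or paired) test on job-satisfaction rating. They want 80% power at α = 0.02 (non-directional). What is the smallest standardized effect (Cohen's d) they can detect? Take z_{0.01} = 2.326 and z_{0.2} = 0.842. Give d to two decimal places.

d_min ≈ 0.20

For a single sample (or paired design) of n = 252: d_min = (z_{α/2} + z_β)/√n.
z-sum = 2.326 + 0.842 = 3.168.
d_min = 3.168 / √252 = 3.168 / 15.875 = 0.200.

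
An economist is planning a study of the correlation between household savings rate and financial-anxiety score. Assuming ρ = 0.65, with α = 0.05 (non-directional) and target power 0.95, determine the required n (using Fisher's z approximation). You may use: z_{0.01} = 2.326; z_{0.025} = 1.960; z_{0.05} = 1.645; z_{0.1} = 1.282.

n = 25

Fisher's z: C = ½·ln((1+r)/(1−r)) = ½·ln(4.7143) = 0.7753.
n = ((z_{α/2} + z_β)/C)² + 3.
(1.960 + 1.645) / 0.7753 = 3.605 / 0.7753 = 4.650.
n = 4.650² + 3 = 21.62 + 3 = 24.6.
Round up.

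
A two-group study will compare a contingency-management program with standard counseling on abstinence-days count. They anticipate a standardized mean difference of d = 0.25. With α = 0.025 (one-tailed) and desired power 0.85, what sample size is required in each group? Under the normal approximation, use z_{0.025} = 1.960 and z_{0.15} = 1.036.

n = 288 per group

For two independent groups with equal n: n = 2·((z_{α} + z_β) / d)².
z_{α} + z_β = 1.960 + 1.036 = 2.996.
n = 2 × (2.996 / 0.25)² = 2 × 11.984² = 2 × 143.62 = 287.2.
Round up to the next whole participant.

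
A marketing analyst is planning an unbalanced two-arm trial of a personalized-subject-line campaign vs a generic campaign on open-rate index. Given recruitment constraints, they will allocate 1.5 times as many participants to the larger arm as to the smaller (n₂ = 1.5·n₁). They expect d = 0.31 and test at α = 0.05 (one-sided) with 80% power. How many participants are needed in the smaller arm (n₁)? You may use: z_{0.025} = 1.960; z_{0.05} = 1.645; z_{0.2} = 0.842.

n₁ = 108

With allocation ratio k = n₂/n₁ = 1.5, Var(x̄₁−x̄₂) = σ²(1/n₁ + 1/(k·n₁)) = σ²·(k+1)/(k·n₁).
So n₁ = (1 + 1/k)·((z_{α} + z_β)/d)² = 1.667 × (2.487/0.31)².
n₁ = 1.667 × 64.36 = 107.3.
Round up: n₁ = 108, giving n₂ = 1.5 × 108 = 162.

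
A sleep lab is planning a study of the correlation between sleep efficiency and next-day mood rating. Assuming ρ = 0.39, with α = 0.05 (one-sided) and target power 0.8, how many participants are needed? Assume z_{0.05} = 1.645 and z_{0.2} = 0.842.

n = 40

Fisher's z: C = ½·ln((1+r)/(1−r)) = ½·ln(2.2787) = 0.4118.
n = ((z_{α} + z_β)/C)² + 3.
(1.645 + 0.842) / 0.4118 = 2.487 / 0.4118 = 6.039.
n = 6.039² + 3 = 36.47 + 3 = 39.5.
Round up.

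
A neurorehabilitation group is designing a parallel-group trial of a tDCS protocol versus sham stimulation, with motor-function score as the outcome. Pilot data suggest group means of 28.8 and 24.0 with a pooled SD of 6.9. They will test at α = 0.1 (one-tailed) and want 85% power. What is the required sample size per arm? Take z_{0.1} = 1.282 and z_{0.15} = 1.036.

n = 23 per group

Cohen's d = |M₁ − M₂| / SD_pooled = |28.8 − 24.0| / 6.9 = 4.8 / 6.9 = 0.696.
For two independent groups with equal n: n = 2·((z_{α} + z_β) / d)².
z_{α} + z_β = 1.282 + 1.036 = 2.318.
n = 2 × (2.318 / 0.696)² = 2 × 3.330² = 2 × 11.09 = 22.2.
Round up to the next whole participant.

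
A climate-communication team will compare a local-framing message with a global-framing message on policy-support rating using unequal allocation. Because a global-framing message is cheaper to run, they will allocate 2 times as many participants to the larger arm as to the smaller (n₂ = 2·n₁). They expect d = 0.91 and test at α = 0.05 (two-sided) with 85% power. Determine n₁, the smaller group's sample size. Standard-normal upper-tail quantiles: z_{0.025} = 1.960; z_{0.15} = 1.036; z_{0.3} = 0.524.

n₁ = 17

With allocation ratio k = n₂/n₁ = 2, Var(x̄₁−x̄₂) = σ²(1/n₁ + 1/(k·n₁)) = σ²·(k+1)/(k·n₁).
So n₁ = (1 + 1/k)·((z_{α/2} + z_β)/d)² = 1.500 × (2.996/0.91)².
n₁ = 1.500 × 10.84 = 16.3.
Round up: n₁ = 17, giving n₂ = 2 × 17 = 34.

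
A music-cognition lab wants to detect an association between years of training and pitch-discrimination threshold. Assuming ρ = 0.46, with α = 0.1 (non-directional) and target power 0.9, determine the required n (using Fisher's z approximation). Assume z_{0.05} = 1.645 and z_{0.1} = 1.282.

n = 38

Fisher's z: C = ½·ln((1+r)/(1−r)) = ½·ln(2.7037) = 0.4973.
n = ((z_{α/2} + z_β)/C)² + 3.
(1.645 + 1.282) / 0.4973 = 2.927 / 0.4973 = 5.886.
n = 5.886² + 3 = 34.64 + 3 = 37.6.
Round up.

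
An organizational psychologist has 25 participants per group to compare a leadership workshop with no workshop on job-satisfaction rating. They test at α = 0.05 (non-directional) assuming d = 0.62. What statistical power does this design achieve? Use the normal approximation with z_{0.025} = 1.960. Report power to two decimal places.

power ≈ 0.59

For two equal groups, power = Φ(d·√(n/2) − z_{α/2}).
d·√(n/2) = 0.62 × √(25/2) = 0.62 × 3.536 = 2.192.
z_β = 2.192 − 1.960 = 0.232.
Power = Φ(0.232) = 0.592.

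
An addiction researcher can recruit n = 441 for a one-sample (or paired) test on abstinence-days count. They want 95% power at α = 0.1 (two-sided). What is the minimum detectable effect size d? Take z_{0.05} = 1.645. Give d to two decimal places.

For a single sample (or paired design) of n = 441: d_min = (z_{α/2} + z_β)/√n.
z-sum = 1.645 + 1.645 = 3.290.
d_min = 3.290 / √441 = 3.290 / 21.000 = 0.157.

d_min ≈ 0.16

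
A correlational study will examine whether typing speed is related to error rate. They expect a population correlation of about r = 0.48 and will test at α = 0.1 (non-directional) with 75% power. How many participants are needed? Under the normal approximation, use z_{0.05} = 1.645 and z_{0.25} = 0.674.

n = 23

Fisher's z: C = ½·ln((1+r)/(1−r)) = ½·ln(2.8462) = 0.5230.
n = ((z_{α/2} + z_β)/C)² + 3.
(1.645 + 0.674) / 0.5230 = 2.319 / 0.5230 = 4.434.
n = 4.434² + 3 = 19.66 + 3 = 22.7.
Round up.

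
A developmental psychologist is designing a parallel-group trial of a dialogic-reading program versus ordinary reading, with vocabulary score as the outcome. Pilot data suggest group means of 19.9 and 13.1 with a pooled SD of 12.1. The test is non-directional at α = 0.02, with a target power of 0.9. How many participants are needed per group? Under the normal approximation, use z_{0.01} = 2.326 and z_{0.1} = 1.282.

Cohen's d = |M₁ − M₂| / SD_pooled = |19.9 − 13.1| / 12.1 = 6.8 / 12.1 = 0.562.
For two independent groups with equal n: n = 2·((z_{α/2} + z_β) / d)².
z_{α/2} + z_β = 2.326 + 1.282 = 3.608.
n = 2 × (3.608 / 0.562)² = 2 × 6.420² = 2 × 41.22 = 82.4.
Round up to the next whole participant.

n = 83 per group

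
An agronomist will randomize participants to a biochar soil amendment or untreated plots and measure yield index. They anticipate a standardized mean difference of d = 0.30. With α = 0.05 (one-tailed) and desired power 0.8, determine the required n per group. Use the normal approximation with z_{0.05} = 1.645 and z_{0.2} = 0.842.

n = 138 per group

For two independent groups with equal n: n = 2·((z_{α} + z_β) / d)².
z_{α} + z_β = 1.645 + 0.842 = 2.487.
n = 2 × (2.487 / 0.30)² = 2 × 8.290² = 2 × 68.72 = 137.4.
Round up to the next whole participant.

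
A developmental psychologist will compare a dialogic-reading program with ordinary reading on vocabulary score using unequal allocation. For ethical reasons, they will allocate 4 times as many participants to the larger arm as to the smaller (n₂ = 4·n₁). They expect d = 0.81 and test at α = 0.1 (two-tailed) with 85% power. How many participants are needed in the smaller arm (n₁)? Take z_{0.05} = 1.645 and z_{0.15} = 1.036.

n₁ = 14

With allocation ratio k = n₂/n₁ = 4, Var(x̄₁−x̄₂) = σ²(1/n₁ + 1/(k·n₁)) = σ²·(k+1)/(k·n₁).
So n₁ = (1 + 1/k)·((z_{α/2} + z_β)/d)² = 1.250 × (2.681/0.81)².
n₁ = 1.250 × 10.96 = 13.7.
Round up: n₁ = 14, giving n₂ = 4 × 14 = 56.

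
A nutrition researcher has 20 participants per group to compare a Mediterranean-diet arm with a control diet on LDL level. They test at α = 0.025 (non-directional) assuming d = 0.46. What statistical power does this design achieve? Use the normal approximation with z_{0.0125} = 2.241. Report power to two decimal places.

power ≈ 0.22

For two equal groups, power = Φ(d·√(n/2) − z_{α/2}).
d·√(n/2) = 0.46 × √(20/2) = 0.46 × 3.162 = 1.455.
z_β = 1.455 − 2.241 = -0.786.
Power = Φ(-0.786) = 0.216.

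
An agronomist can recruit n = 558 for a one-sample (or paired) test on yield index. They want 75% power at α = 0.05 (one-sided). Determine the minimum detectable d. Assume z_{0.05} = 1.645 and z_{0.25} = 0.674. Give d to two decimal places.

For a single sample (or paired design) of n = 558: d_min = (z_{α} + z_β)/√n.
z-sum = 1.645 + 0.674 = 2.319.
d_min = 2.319 / √558 = 2.319 / 23.622 = 0.098.

d_min ≈ 0.10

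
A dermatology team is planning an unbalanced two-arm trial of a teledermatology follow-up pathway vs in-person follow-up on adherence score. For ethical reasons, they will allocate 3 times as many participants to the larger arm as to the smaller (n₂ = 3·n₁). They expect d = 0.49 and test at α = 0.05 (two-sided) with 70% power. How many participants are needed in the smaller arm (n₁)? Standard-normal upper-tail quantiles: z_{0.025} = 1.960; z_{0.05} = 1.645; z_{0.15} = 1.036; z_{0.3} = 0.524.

With allocation ratio k = n₂/n₁ = 3, Var(x̄₁−x̄₂) = σ²(1/n₁ + 1/(k·n₁)) = σ²·(k+1)/(k·n₁).
So n₁ = (1 + 1/k)·((z_{α/2} + z_β)/d)² = 1.333 × (2.484/0.49)².
n₁ = 1.333 × 25.70 = 34.3.
Round up: n₁ = 35, giving n₂ = 3 × 35 = 105.

n₁ = 35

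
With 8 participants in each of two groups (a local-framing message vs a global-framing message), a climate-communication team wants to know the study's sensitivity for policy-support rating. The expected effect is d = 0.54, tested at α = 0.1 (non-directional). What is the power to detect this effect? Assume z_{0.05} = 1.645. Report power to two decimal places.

power ≈ 0.29

For two equal groups, power = Φ(d·√(n/2) − z_{α/2}).
d·√(n/2) = 0.54 × √(8/2) = 0.54 × 2.000 = 1.080.
z_β = 1.080 − 1.645 = -0.565.
Power = Φ(-0.565) = 0.286.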